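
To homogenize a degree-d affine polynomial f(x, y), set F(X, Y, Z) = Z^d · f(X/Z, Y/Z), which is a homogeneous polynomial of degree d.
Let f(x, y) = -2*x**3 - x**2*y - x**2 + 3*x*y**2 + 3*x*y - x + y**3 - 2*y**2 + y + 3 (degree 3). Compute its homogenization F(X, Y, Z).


F(X, Y, Z) = -2*X**3 - X**2*Y - X**2*Z + 3*X*Y**2 + 3*X*Y*Z - X*Z**2 + Y**3 - 2*Y**2*Z + Y*Z**2 + 3*Z**3

deg(f) = 3.
Substitute x = X/Z, y = Y/Z into f, then multiply by Z^3.
  monomial -2·x^3·y^0 ↦ -2·X^3·Y^0·Z^0.
  monomial -1·x^2·y^1 ↦ -1·X^2·Y^1·Z^0.
  monomial -1·x^2·y^0 ↦ -1·X^2·Y^0·Z^1.
  monomial 3·x^1·y^2 ↦ 3·X^1·Y^2·Z^0.
  monomial 3·x^1·y^1 ↦ 3·X^1·Y^1·Z^1.
  monomial -1·x^1·y^0 ↦ -1·X^1·Y^0·Z^2.
  monomial 1·x^0·y^3 ↦ 1·X^0·Y^3·Z^0.
  monomial -2·x^0·y^2 ↦ -2·X^0·Y^2·Z^1.
  monomial 1·x^0·y^1 ↦ 1·X^0·Y^1·Z^2.
  monomial 3·x^0·y^0 ↦ 3·X^0·Y^0·Z^3.
Collecting: F(X, Y, Z) = -2*X**3 - X**2*Y - X**2*Z + 3*X*Y**2 + 3*X*Y*Z - X*Z**2 + Y**3 - 2*Y**2*Z + Y*Z**2 + 3*Z**3.


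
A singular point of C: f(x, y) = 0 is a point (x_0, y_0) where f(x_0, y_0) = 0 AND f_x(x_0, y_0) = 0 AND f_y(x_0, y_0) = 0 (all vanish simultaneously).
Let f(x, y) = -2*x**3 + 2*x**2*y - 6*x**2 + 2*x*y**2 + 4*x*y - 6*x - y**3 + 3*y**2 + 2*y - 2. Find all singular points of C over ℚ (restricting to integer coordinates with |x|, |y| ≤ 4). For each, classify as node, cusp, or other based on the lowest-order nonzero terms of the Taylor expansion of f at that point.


Singular points: {(-1, 0)}; classification: cusp.

Compute partial derivatives:
  f_x = -6*x**2 + 4*x*y - 12*x + 2*y**2 + 4*y - 6.
  f_y = 2*x**2 + 4*x*y + 4*x - 3*y**2 + 6*y + 2.
Scan x_0 ∈ {−4, ..., 4}. For each x_0, f_y(x_0, y) is a polynomial in y; find its integer roots y ∈ {−4, ..., 4}, then test f_x and f at those candidates.
  x = -4: f_y(-4, y) = -3*y**2 - 10*y + 18; no integer root y with |y| ≤ 4.
  x = -3: f_y(-3, y) = -3*y**2 - 6*y + 8; no integer root y with |y| ≤ 4.
  x = -2: f_y(-2, y) = -3*y**2 - 2*y + 2; no integer root y with |y| ≤ 4.
  x = -1: f_y(-1, y) = -3*y**2 + 2*y; vanishes at y ∈ {0}. (-1, 0): f_x = 0, f = 0 — SINGULAR.
  x = 0: f_y(0, y) = -3*y**2 + 6*y + 2; no integer root y with |y| ≤ 4.
  x = 1: f_y(1, y) = -3*y**2 + 10*y + 8; vanishes at y ∈ {4}. (1, 4): f_x = 40 ≠ 0.
  x = 2: f_y(2, y) = -3*y**2 + 14*y + 18; no integer root y with |y| ≤ 4.
  x = 3: f_y(3, y) = -3*y**2 + 18*y + 32; no integer root y with |y| ≤ 4.
  x = 4: f_y(4, y) = -3*y**2 + 22*y + 50; no integer root y with |y| ≤ 4.
Only singular point on the grid: (-1, 0).
Classify: substitute x = -1 + u, y = 0 + v and expand: f = -2*u**3 + 2*u**2*v + 2*u*v**2 - v**3 + v**2.
No constant or linear terms (consistent with a singular point). Quadratic part: v**2. Cubic part: -2*u**3 + 2*u**2*v + 2*u*v**2 - v**3.
The quadratic part v**2 is a perfect square, so there is a single (double) tangent line v = 0, i.e. y = 0. Restricting the cubic part to that line (v = 0) leaves -2*u**3 ≠ 0, so f is not divisible by v and the branch is v² ≈ 2*u**3 to lowest order — this is a cusp.
Classification: cusp.


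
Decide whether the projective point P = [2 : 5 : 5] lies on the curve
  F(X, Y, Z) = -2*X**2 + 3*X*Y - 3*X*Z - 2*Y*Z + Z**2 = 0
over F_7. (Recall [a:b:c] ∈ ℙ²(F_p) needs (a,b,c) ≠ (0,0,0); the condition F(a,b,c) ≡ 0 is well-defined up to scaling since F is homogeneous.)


F(2,5,5) ≡ 2 (mod 7); P is NOT on the curve.

Evaluate F(2, 5, 5) term-by-term (mod 7).
  -2*X**2 ↦ -2·4·1·1 = -8
  3*X*Y ↦ 3·2·5·1 = 30
  -3*X*Z ↦ -3·2·1·5 = -30
  -2*Y*Z ↦ -2·1·5·5 = -50
  Z**2 ↦ 1·1·1·25 = 25
Sum: F(2, 5, 5) = (-8) + (30) + (-30) + (-50) + (25) = -33.
Reducing mod 7: -33 ≡ 2 (mod 7).
Since F(a, b, c) ≡ 2 ≠ 0 (mod 7), P does NOT lie on the curve.


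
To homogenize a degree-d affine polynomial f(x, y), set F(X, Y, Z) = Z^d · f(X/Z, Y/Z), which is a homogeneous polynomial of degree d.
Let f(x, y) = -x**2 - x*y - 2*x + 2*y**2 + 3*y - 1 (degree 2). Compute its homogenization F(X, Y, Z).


F(X, Y, Z) = -X**2 - X*Y - 2*X*Z + 2*Y**2 + 3*Y*Z - Z**2

deg(f) = 2.
Substitute x = X/Z, y = Y/Z into f, then multiply by Z^2.
  monomial -1·x^2·y^0 ↦ -1·X^2·Y^0·Z^0.
  monomial -1·x^1·y^1 ↦ -1·X^1·Y^1·Z^0.
  monomial -2·x^1·y^0 ↦ -2·X^1·Y^0·Z^1.
  monomial 2·x^0·y^2 ↦ 2·X^0·Y^2·Z^0.
  monomial 3·x^0·y^1 ↦ 3·X^0·Y^1·Z^1.
  monomial -1·x^0·y^0 ↦ -1·X^0·Y^0·Z^2.
Collecting: F(X, Y, Z) = -X**2 - X*Y - 2*X*Z + 2*Y**2 + 3*Y*Z - Z**2.


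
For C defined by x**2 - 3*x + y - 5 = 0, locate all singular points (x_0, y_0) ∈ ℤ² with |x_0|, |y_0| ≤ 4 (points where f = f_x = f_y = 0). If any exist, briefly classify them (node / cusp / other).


No singular points in the scanned grid; C is smooth there.

Compute partial derivatives:
  f_x = 2*x - 3.
  f_y = 1.
f_y = 1 is a nonzero constant, so f_y never vanishes: no point (x, y) can satisfy f = f_x = f_y = 0. In particular no (x, y) ∈ {−4, ..., 4}² is singular; the curve is smooth.


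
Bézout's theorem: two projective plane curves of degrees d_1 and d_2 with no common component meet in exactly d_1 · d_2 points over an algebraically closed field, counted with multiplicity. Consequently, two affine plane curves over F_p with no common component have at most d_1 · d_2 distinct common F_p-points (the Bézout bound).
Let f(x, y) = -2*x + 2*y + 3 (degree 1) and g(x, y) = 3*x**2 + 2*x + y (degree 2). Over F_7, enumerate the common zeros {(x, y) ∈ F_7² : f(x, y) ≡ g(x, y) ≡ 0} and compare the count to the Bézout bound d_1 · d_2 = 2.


Common zeros: ∅; count = 0; Bézout bound = 2.

deg(f) = 1, deg(g) = 2, so Bézout bound = 2.
Scan x ∈ F_7. For each x, list the y ∈ F_7 with f(x, y) ≡ 0 and those with g(x, y) ≡ 0 (mod 7); the common zeros in that column are the intersection.
  x = 0: f ≡ 0 at y ∈ {2}; g ≡ 0 at y ∈ {0}; common: ∅.
  x = 1: f ≡ 0 at y ∈ {3}; g ≡ 0 at y ∈ {2}; common: ∅.
  x = 2: f ≡ 0 at y ∈ {4}; g ≡ 0 at y ∈ {5}; common: ∅.
  x = 3: f ≡ 0 at y ∈ {5}; g ≡ 0 at y ∈ {2}; common: ∅.
  x = 4: f ≡ 0 at y ∈ {6}; g ≡ 0 at y ∈ {0}; common: ∅.
  x = 5: f ≡ 0 at y ∈ {0}; g ≡ 0 at y ∈ {6}; common: ∅.
  x = 6: f ≡ 0 at y ∈ {1}; g ≡ 0 at y ∈ {6}; common: ∅.
Collecting: common zeros = ∅, so the count is 0.
Comparison with the Bézout bound: 0 ≤ 2 = deg(f)·deg(g), as expected for curves with no common component (the affine F_7-count falls short of the bound because intersections may lie at infinity, over extension fields, or carry multiplicity).


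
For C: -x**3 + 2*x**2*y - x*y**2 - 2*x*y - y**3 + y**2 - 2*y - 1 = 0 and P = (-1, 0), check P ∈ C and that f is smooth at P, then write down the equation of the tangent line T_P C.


Tangent line at P: -3*x + 2*y - 3 = 0.

Step 1: f(-1, 0) = 0, so P lies on C.
Step 2: partial derivatives
  f_x(x, y) = -3*x**2 + 4*x*y - y**2 - 2*y, f_y(x, y) = 2*x**2 - 2*x*y - 2*x - 3*y**2 + 2*y - 2.
  f_x(P) = -3, f_y(P) = 2 (gradient nonzero, so P is smooth).
Step 3: tangent line at P: -3·(x − -1) + 2·(y − 0) = 0.
Expanding: -3*x + 2*y - 3 = 0.


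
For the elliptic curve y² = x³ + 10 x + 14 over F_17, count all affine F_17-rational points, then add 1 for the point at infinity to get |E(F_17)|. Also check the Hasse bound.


Affine points = {(1, 5), (1, 12), (2, 5), (2, 12), (4, 4), (4, 13), (5, 6), (5, 11), (6, 1), (6, 16), (7, 6), (7, 11), (9, 0), (10, 3), (10, 14), (12, 3), (12, 14), (14, 5), (14, 12)}; affine count = 19; |E(F_17)| = 20.

Discriminant check: Δ ∝ 4a³ + 27b² = 4·10³ + 27·14² = 4·1000 + 27·196 ≡ 10 (mod 17). Nonzero ⇒ E is nonsingular.
For each x ∈ F_17, compute rhs = x³ + 10·x + 14 mod 17, then count y ∈ F_17 with y² ≡ rhs.
  x = 0: rhs = 14, matching y values: none (0 points).
  x = 1: rhs = 8, matching y values: 5, 12 (2 points).
  x = 2: rhs = 8, matching y values: 5, 12 (2 points).
  x = 3: rhs = 3, matching y values: none (0 points).
  x = 4: rhs = 16, matching y values: 4, 13 (2 points).
  x = 5: rhs = 2, matching y values: 6, 11 (2 points).
  x = 6: rhs = 1, matching y values: 1, 16 (2 points).
  x = 7: rhs = 2, matching y values: 6, 11 (2 points).
  x = 8: rhs = 11, matching y values: none (0 points).
  x = 9: rhs = 0, matching y values: 0 (1 points).
  x = 10: rhs = 9, matching y values: 3, 14 (2 points).
  x = 11: rhs = 10, matching y values: none (0 points).
  x = 12: rhs = 9, matching y values: 3, 14 (2 points).
  x = 13: rhs = 12, matching y values: none (0 points).
  x = 14: rhs = 8, matching y values: 5, 12 (2 points).
  x = 15: rhs = 3, matching y values: none (0 points).
  x = 16: rhs = 3, matching y values: none (0 points).
Total affine count: 19.
Full point count |E(F_17)| = 19 + 1 = 20.
Hasse bound: |20 − (17+1)| = |2| = 2 ≤ 2√17 ≈ 8.2462 ✓.


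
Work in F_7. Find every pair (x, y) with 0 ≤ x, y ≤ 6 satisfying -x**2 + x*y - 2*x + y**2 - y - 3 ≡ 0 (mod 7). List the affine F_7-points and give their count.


Affine F_7-points: {(5, 5)}; count = 1.

For each of the 49 pairs (x, y) ∈ F_7², evaluate f(x, y) mod 7. Record the zeros.
  x = 0: [0↦4, 1↦4, 2↦6, 3↦3, 4↦2, 5↦3, 6↦6]  zeros at y ∈ ∅
  x = 1: [0↦1, 1↦2, 2↦5, 3↦3, 4↦3, 5↦5, 6↦2]  zeros at y ∈ ∅
  x = 2: [0↦3, 1↦5, 2↦2, 3↦1, 4↦2, 5↦5, 6↦3]  zeros at y ∈ ∅
  x = 3: [0↦3, 1↦6, 2↦4, 3↦4, 4↦6, 5↦3, 6↦2]  zeros at y ∈ ∅
  x = 4: [0↦1, 1↦5, 2↦4, 3↦5, 4↦1, 5↦6, 6↦6]  zeros at y ∈ ∅
  x = 5: [0↦4, 1↦2, 2↦2, 3↦4, 4↦1, 5↦0, 6↦1]  zeros at y ∈ {5}
  x = 6: [0↦5, 1↦4, 2↦5, 3↦1, 4↦6, 5↦6, 6↦1]  zeros at y ∈ ∅
Collecting zeros: affine points = {(5, 5)}.
Total count |C(F_7)_aff| = 1.


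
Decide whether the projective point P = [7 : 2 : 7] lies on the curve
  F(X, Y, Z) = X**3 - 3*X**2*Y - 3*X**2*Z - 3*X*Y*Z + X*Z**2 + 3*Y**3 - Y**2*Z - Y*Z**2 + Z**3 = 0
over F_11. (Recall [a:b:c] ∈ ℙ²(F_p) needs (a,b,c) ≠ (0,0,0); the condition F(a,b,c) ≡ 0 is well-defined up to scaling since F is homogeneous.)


F(7,2,7) ≡ 3 (mod 11); P is NOT on the curve.

Evaluate F(7, 2, 7) term-by-term (mod 11).
  X**3 ↦ 1·343·1·1 = 343
  -3*X**2*Y ↦ -3·49·2·1 = -294
  -3*X**2*Z ↦ -3·49·1·7 = -1029
  -3*X*Y*Z ↦ -3·7·2·7 = -294
  X*Z**2 ↦ 1·7·1·49 = 343
  3*Y**3 ↦ 3·1·8·1 = 24
  -Y**2*Z ↦ -1·1·4·7 = -28
  -Y*Z**2 ↦ -1·1·2·49 = -98
  Z**3 ↦ 1·1·1·343 = 343
Sum: F(7, 2, 7) = (343) + (-294) + (-1029) + (-294) + (343) + (24) + (-28) + (-98) + (343) = -690.
Reducing mod 11: -690 ≡ 3 (mod 11).
Since F(a, b, c) ≡ 3 ≠ 0 (mod 11), P does NOT lie on the curve.


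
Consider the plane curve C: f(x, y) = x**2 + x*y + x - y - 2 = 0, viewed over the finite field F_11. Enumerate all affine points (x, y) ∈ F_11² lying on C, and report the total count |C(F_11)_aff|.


Affine F_11-points: {(0, 9), (1, 0), (1, 1), (1, 2), (1, 3), (1, 4), (1, 5), (1, 6), (1, 7), (1, 8), (1, 9), (1, 10), (2, 7), (3, 6), (4, 5), (5, 4), (6, 3), (7, 2), (8, 1), (9, 0), (10, 10)}; count = 21.

For each of the 121 pairs (x, y) ∈ F_11², evaluate f(x, y) mod 11. Record the zeros.
  x = 0: [0↦9, 1↦8, 2↦7, 3↦6, 4↦5, 5↦4, 6↦3, 7↦2, 8↦1, 9↦0, 10↦10]  zeros at y ∈ {9}
  x = 1: [0↦0, 1↦0, 2↦0, 3↦0, 4↦0, 5↦0, 6↦0, 7↦0, 8↦0, 9↦0, 10↦0]  zeros at y ∈ {0, 1, 2, 3, 4, 5, 6, 7, 8, 9, 10}
  x = 2: [0↦4, 1↦5, 2↦6, 3↦7, 4↦8, 5↦9, 6↦10, 7↦0, 8↦1, 9↦2, 10↦3]  zeros at y ∈ {7}
  x = 3: [0↦10, 1↦1, 2↦3, 3↦5, 4↦7, 5↦9, 6↦0, 7↦2, 8↦4, 9↦6, 10↦8]  zeros at y ∈ {6}
  x = 4: [0↦7, 1↦10, 2↦2, 3↦5, 4↦8, 5↦0, 6↦3, 7↦6, 8↦9, 9↦1, 10↦4]  zeros at y ∈ {5}
  x = 5: [0↦6, 1↦10, 2↦3, 3↦7, 4↦0, 5↦4, 6↦8, 7↦1, 8↦5, 9↦9, 10↦2]  zeros at y ∈ {4}
  x = 6: [0↦7, 1↦1, 2↦6, 3↦0, 4↦5, 5↦10, 6↦4, 7↦9, 8↦3, 9↦8, 10↦2]  zeros at y ∈ {3}
  x = 7: [0↦10, 1↦5, 2↦0, 3↦6, 4↦1, 5↦7, 6↦2, 7↦8, 8↦3, 9↦9, 10↦4]  zeros at y ∈ {2}
  x = 8: [0↦4, 1↦0, 2↦7, 3↦3, 4↦10, 5↦6, 6↦2, 7↦9, 8↦5, 9↦1, 10↦8]  zeros at y ∈ {1}
  x = 9: [0↦0, 1↦8, 2↦5, 3↦2, 4↦10, 5↦7, 6↦4, 7↦1, 8↦9, 9↦6, 10↦3]  zeros at y ∈ {0}
  x = 10: [0↦9, 1↦7, 2↦5, 3↦3, 4↦1, 5↦10, 6↦8, 7↦6, 8↦4, 9↦2, 10↦0]  zeros at y ∈ {10}
Collecting zeros: affine points = {(0, 9), (1, 0), (1, 1), (1, 2), (1, 3), (1, 4), (1, 5), (1, 6), (1, 7), (1, 8), (1, 9), (1, 10), (2, 7), (3, 6), (4, 5), (5, 4), (6, 3), (7, 2), (8, 1), (9, 0), (10, 10)}.
Total count |C(F_11)_aff| = 21.


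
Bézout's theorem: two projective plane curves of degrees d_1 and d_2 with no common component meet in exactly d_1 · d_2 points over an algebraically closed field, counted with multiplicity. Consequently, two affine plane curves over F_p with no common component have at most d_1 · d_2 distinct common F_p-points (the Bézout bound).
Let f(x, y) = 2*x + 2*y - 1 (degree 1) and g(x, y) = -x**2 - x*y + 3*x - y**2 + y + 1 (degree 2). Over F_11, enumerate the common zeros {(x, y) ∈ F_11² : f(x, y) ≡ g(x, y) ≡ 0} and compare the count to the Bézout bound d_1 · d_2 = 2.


Common zeros: {(1, 5), (7, 10)}; count = 2; Bézout bound = 2.

deg(f) = 1, deg(g) = 2, so Bézout bound = 2.
Scan x ∈ F_11. For each x, list the y ∈ F_11 with f(x, y) ≡ 0 and those with g(x, y) ≡ 0 (mod 11); the common zeros in that column are the intersection.
  x = 0: f ≡ 0 at y ∈ {6}; g ≡ 0 at y ∈ {4, 8}; common: ∅.
  x = 1: f ≡ 0 at y ∈ {5}; g ≡ 0 at y ∈ {5, 6}; common: {5}.
  x = 2: f ≡ 0 at y ∈ {4}; g ≡ 0 at y ∈ ∅; common: ∅.
  x = 3: f ≡ 0 at y ∈ {3}; g ≡ 0 at y ∈ ∅; common: ∅.
  x = 4: f ≡ 0 at y ∈ {2}; g ≡ 0 at y ∈ ∅; common: ∅.
  x = 5: f ≡ 0 at y ∈ {1}; g ≡ 0 at y ∈ ∅; common: ∅.
  x = 6: f ≡ 0 at y ∈ {0}; g ≡ 0 at y ∈ {8, 9}; common: ∅.
  x = 7: f ≡ 0 at y ∈ {10}; g ≡ 0 at y ∈ {6, 10}; common: {10}.
  x = 8: f ≡ 0 at y ∈ {9}; g ≡ 0 at y ∈ {5, 10}; common: ∅.
  x = 9: f ≡ 0 at y ∈ {8}; g ≡ 0 at y ∈ ∅; common: ∅.
  x = 10: f ≡ 0 at y ∈ {7}; g ≡ 0 at y ∈ {4, 9}; common: ∅.
Collecting: common zeros = {(1, 5), (7, 10)}, so the count is 2.
Comparison with the Bézout bound: 2 ≤ 2 = deg(f)·deg(g), as expected for curves with no common component (the bound is attained).


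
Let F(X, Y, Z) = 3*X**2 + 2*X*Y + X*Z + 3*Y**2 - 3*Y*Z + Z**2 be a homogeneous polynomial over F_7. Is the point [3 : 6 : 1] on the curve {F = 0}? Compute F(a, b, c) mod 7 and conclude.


F(3,6,1) ≡ 3 (mod 7); P is NOT on the curve.

Evaluate F(3, 6, 1) term-by-term (mod 7).
  3*X**2 ↦ 3·9·1·1 = 27
  2*X*Y ↦ 2·3·6·1 = 36
  X*Z ↦ 1·3·1·1 = 3
  3*Y**2 ↦ 3·1·36·1 = 108
  -3*Y*Z ↦ -3·1·6·1 = -18
  Z**2 ↦ 1·1·1·1 = 1
Sum: F(3, 6, 1) = (27) + (36) + (3) + (108) + (-18) + (1) = 157.
Reducing mod 7: 157 ≡ 3 (mod 7).
Since F(a, b, c) ≡ 3 ≠ 0 (mod 7), P does NOT lie on the curve.


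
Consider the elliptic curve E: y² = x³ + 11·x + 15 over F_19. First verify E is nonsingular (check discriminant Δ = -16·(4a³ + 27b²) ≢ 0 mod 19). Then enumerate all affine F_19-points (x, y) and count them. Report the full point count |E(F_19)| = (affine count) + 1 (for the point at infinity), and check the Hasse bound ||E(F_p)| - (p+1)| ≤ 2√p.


Affine points = {(2, 8), (2, 11), (4, 3), (4, 16), (5, 9), (5, 10), (7, 6), (7, 13), (8, 8), (8, 11), (9, 8), (9, 11), (10, 2), (10, 17), (11, 2), (11, 17), (14, 5), (14, 14), (17, 2), (17, 17)}; affine count = 20; |E(F_19)| = 21.

Discriminant check: Δ ∝ 4a³ + 27b² = 4·11³ + 27·15² = 4·1331 + 27·225 ≡ 18 (mod 19). Nonzero ⇒ E is nonsingular.
For each x ∈ F_19, compute rhs = x³ + 11·x + 15 mod 19, then count y ∈ F_19 with y² ≡ rhs.
  x = 0: rhs = 15, matching y values: none (0 points).
  x = 1: rhs = 8, matching y values: none (0 points).
  x = 2: rhs = 7, matching y values: 8, 11 (2 points).
  x = 3: rhs = 18, matching y values: none (0 points).
  x = 4: rhs = 9, matching y values: 3, 16 (2 points).
  x = 5: rhs = 5, matching y values: 9, 10 (2 points).
  x = 6: rhs = 12, matching y values: none (0 points).
  x = 7: rhs = 17, matching y values: 6, 13 (2 points).
  x = 8: rhs = 7, matching y values: 8, 11 (2 points).
  x = 9: rhs = 7, matching y values: 8, 11 (2 points).
  x = 10: rhs = 4, matching y values: 2, 17 (2 points).
  x = 11: rhs = 4, matching y values: 2, 17 (2 points).
  x = 12: rhs = 13, matching y values: none (0 points).
  x = 13: rhs = 18, matching y values: none (0 points).
  x = 14: rhs = 6, matching y values: 5, 14 (2 points).
  x = 15: rhs = 2, matching y values: none (0 points).
  x = 16: rhs = 12, matching y values: none (0 points).
  x = 17: rhs = 4, matching y values: 2, 17 (2 points).
  x = 18: rhs = 3, matching y values: none (0 points).
Total affine count: 20.
Full point count |E(F_19)| = 20 + 1 = 21.
Hasse bound: |21 − (19+1)| = |1| = 1 ≤ 2√19 ≈ 8.7178 ✓.


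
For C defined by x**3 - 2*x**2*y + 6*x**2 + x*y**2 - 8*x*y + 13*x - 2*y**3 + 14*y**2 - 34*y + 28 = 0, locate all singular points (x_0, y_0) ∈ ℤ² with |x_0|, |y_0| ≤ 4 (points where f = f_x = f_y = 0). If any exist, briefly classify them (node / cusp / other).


Singular points: {(-1, 2)}; classification: node.

Compute partial derivatives:
  f_x = 3*x**2 - 4*x*y + 12*x + y**2 - 8*y + 13.
  f_y = -2*x**2 + 2*x*y - 8*x - 6*y**2 + 28*y - 34.
Scan x_0 ∈ {−4, ..., 4}. For each x_0, f_y(x_0, y) is a polynomial in y; find its integer roots y ∈ {−4, ..., 4}, then test f_x and f at those candidates.
  x = -4: f_y(-4, y) = -6*y**2 + 20*y - 34; no integer root y with |y| ≤ 4.
  x = -3: f_y(-3, y) = -6*y**2 + 22*y - 28; no integer root y with |y| ≤ 4.
  x = -2: f_y(-2, y) = -6*y**2 + 24*y - 26; no integer root y with |y| ≤ 4.
  x = -1: f_y(-1, y) = -6*y**2 + 26*y - 28; vanishes at y ∈ {2}. (-1, 2): f_x = 0, f = 0 — SINGULAR.
  x = 0: f_y(0, y) = -6*y**2 + 28*y - 34; no integer root y with |y| ≤ 4.
  x = 1: f_y(1, y) = -6*y**2 + 30*y - 44; no integer root y with |y| ≤ 4.
  x = 2: f_y(2, y) = -6*y**2 + 32*y - 58; no integer root y with |y| ≤ 4.
  x = 3: f_y(3, y) = -6*y**2 + 34*y - 76; no integer root y with |y| ≤ 4.
  x = 4: f_y(4, y) = -6*y**2 + 36*y - 98; no integer root y with |y| ≤ 4.
Only singular point on the grid: (-1, 2).
Classify: substitute x = -1 + u, y = 2 + v and expand: f = u**3 - 2*u**2*v - u**2 + u*v**2 - 2*v**3 + v**2.
No constant or linear terms (consistent with a singular point). Quadratic part: -u**2 + v**2. Cubic part: u**3 - 2*u**2*v + u*v**2 - 2*v**3.
The quadratic part v**2 - u**2 = (v − u)(v + u) splits into two distinct linear factors, so there are two distinct tangent lines y − 2 = ±(x − -1) — this is a node (ordinary double point).
Classification: node.


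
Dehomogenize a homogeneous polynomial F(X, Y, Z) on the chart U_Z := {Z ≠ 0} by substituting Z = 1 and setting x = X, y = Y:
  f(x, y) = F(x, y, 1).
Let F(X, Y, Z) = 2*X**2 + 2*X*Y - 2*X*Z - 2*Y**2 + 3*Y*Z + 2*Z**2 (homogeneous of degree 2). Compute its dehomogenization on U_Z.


f(x, y) = 2*x**2 + 2*x*y - 2*x - 2*y**2 + 3*y + 2

On U_Z we set Z = 1. Each monomial c·X^i·Y^j·Z^k in F becomes c·x^i·y^j·1^k = c·x^i·y^j.
Substituting Z = 1: F(X, Y, 1) = 2*x**2 + 2*x*y - 2*x - 2*y**2 + 3*y + 2.
Note: deg(f) ≤ deg(F) = 2; strict inequality happens when F is divisible by Z (lost terms).


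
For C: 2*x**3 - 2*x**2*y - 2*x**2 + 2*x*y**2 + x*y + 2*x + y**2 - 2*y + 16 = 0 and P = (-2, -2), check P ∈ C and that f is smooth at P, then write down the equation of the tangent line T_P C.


Tangent line at P: 24*x + 48 = 0.

Step 1: f(-2, -2) = 0, so P lies on C.
Step 2: partial derivatives
  f_x(x, y) = 6*x**2 - 4*x*y - 4*x + 2*y**2 + y + 2, f_y(x, y) = -2*x**2 + 4*x*y + x + 2*y - 2.
  f_x(P) = 24, f_y(P) = 0 (gradient nonzero, so P is smooth).
Step 3: tangent line at P: 24·(x − -2) + 0·(y − -2) = 0.
Expanding: 24*x + 48 = 0.


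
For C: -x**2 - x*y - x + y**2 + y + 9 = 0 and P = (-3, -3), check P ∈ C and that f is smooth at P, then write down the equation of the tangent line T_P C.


Tangent line at P: 8*x - 2*y + 18 = 0.

Step 1: f(-3, -3) = 0, so P lies on C.
Step 2: partial derivatives
  f_x(x, y) = -2*x - y - 1, f_y(x, y) = -x + 2*y + 1.
  f_x(P) = 8, f_y(P) = -2 (gradient nonzero, so P is smooth).
Step 3: tangent line at P: 8·(x − -3) + -2·(y − -3) = 0.
Expanding: 8*x - 2*y + 18 = 0.


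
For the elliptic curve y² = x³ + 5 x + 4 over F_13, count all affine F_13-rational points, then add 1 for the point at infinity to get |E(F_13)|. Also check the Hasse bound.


Affine points = {(0, 2), (0, 11), (1, 6), (1, 7), (2, 3), (2, 10), (4, 6), (4, 7), (6, 4), (6, 9), (8, 6), (8, 7), (10, 1), (10, 12), (11, 5), (11, 8)}; affine count = 16; |E(F_13)| = 17.

Discriminant check: Δ ∝ 4a³ + 27b² = 4·5³ + 27·4² = 4·125 + 27·16 ≡ 9 (mod 13). Nonzero ⇒ E is nonsingular.
For each x ∈ F_13, compute rhs = x³ + 5·x + 4 mod 13, then count y ∈ F_13 with y² ≡ rhs.
  x = 0: rhs = 4, matching y values: 2, 11 (2 points).
  x = 1: rhs = 10, matching y values: 6, 7 (2 points).
  x = 2: rhs = 9, matching y values: 3, 10 (2 points).
  x = 3: rhs = 7, matching y values: none (0 points).
  x = 4: rhs = 10, matching y values: 6, 7 (2 points).
  x = 5: rhs = 11, matching y values: none (0 points).
  x = 6: rhs = 3, matching y values: 4, 9 (2 points).
  x = 7: rhs = 5, matching y values: none (0 points).
  x = 8: rhs = 10, matching y values: 6, 7 (2 points).
  x = 9: rhs = 11, matching y values: none (0 points).
  x = 10: rhs = 1, matching y values: 1, 12 (2 points).
  x = 11: rhs = 12, matching y values: 5, 8 (2 points).
  x = 12: rhs = 11, matching y values: none (0 points).
Total affine count: 16.
Full point count |E(F_13)| = 16 + 1 = 17.
Hasse bound: |17 − (13+1)| = |3| = 3 ≤ 2√13 ≈ 7.2111 ✓.


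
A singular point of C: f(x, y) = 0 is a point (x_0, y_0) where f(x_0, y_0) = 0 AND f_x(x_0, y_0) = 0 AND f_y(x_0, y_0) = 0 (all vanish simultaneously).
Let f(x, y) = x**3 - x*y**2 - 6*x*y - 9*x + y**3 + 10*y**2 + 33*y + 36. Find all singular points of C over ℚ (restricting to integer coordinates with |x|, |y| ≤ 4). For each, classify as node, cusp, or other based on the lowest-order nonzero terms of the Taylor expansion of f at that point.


Singular points: {(0, -3)}; classification: cusp.

Compute partial derivatives:
  f_x = 3*x**2 - y**2 - 6*y - 9.
  f_y = -2*x*y - 6*x + 3*y**2 + 20*y + 33.
Scan x_0 ∈ {−4, ..., 4}. For each x_0, f_y(x_0, y) is a polynomial in y; find its integer roots y ∈ {−4, ..., 4}, then test f_x and f at those candidates.
  x = -4: f_y(-4, y) = 3*y**2 + 28*y + 57; vanishes at y ∈ {-3}. (-4, -3): f_x = 48 ≠ 0.
  x = -3: f_y(-3, y) = 3*y**2 + 26*y + 51; vanishes at y ∈ {-3}. (-3, -3): f_x = 27 ≠ 0.
  x = -2: f_y(-2, y) = 3*y**2 + 24*y + 45; vanishes at y ∈ {-3}. (-2, -3): f_x = 12 ≠ 0.
  x = -1: f_y(-1, y) = 3*y**2 + 22*y + 39; vanishes at y ∈ {-3}. (-1, -3): f_x = 3 ≠ 0.
  x = 0: f_y(0, y) = 3*y**2 + 20*y + 33; vanishes at y ∈ {-3}. (0, -3): f_x = 0, f = 0 — SINGULAR.
  x = 1: f_y(1, y) = 3*y**2 + 18*y + 27; vanishes at y ∈ {-3}. (1, -3): f_x = 3 ≠ 0.
  x = 2: f_y(2, y) = 3*y**2 + 16*y + 21; vanishes at y ∈ {-3}. (2, -3): f_x = 12 ≠ 0.
  x = 3: f_y(3, y) = 3*y**2 + 14*y + 15; vanishes at y ∈ {-3}. (3, -3): f_x = 27 ≠ 0.
  x = 4: f_y(4, y) = 3*y**2 + 12*y + 9; vanishes at y ∈ {-3, -1}. (4, -3): f_x = 48 ≠ 0; (4, -1): f_x = 44 ≠ 0.
Only singular point on the grid: (0, -3).
Classify: substitute x = 0 + u, y = -3 + v and expand: f = u**3 - u*v**2 + v**3 + v**2.
No constant or linear terms (consistent with a singular point). Quadratic part: v**2. Cubic part: u**3 - u*v**2 + v**3.
The quadratic part v**2 is a perfect square, so there is a single (double) tangent line v = 0, i.e. y = -3. Restricting the cubic part to that line (v = 0) leaves u**3 ≠ 0, so f is not divisible by v and the branch is v² ≈ -u**3 to lowest order — this is a cusp.
Classification: cusp.


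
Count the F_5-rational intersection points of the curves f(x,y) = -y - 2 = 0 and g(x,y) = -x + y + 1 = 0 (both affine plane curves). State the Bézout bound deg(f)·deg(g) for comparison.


Common zeros: {(4, 3)}; count = 1; Bézout bound = 1.

deg(f) = 1, deg(g) = 1, so Bézout bound = 1.
Scan x ∈ F_5. For each x, list the y ∈ F_5 with f(x, y) ≡ 0 and those with g(x, y) ≡ 0 (mod 5); the common zeros in that column are the intersection.
  x = 0: f ≡ 0 at y ∈ {3}; g ≡ 0 at y ∈ {4}; common: ∅.
  x = 1: f ≡ 0 at y ∈ {3}; g ≡ 0 at y ∈ {0}; common: ∅.
  x = 2: f ≡ 0 at y ∈ {3}; g ≡ 0 at y ∈ {1}; common: ∅.
  x = 3: f ≡ 0 at y ∈ {3}; g ≡ 0 at y ∈ {2}; common: ∅.
  x = 4: f ≡ 0 at y ∈ {3}; g ≡ 0 at y ∈ {3}; common: {3}.
Collecting: common zeros = {(4, 3)}, so the count is 1.
Comparison with the Bézout bound: 1 ≤ 1 = deg(f)·deg(g), as expected for curves with no common component (the bound is attained).


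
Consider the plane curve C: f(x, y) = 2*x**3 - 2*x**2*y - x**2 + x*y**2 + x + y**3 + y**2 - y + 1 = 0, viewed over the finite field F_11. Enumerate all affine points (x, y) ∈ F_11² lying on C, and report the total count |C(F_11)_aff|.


Affine F_11-points: {(0, 2), (0, 4), (3, 3), (4, 10), (5, 0), (5, 1), (5, 4), (10, 7)}; count = 8.

For each of the 121 pairs (x, y) ∈ F_11², evaluate f(x, y) mod 11. Record the zeros.
  x = 0: [0↦1, 1↦2, 2↦0, 3↦1, 4↦0, 5↦3, 6↦5, 7↦1, 8↦8, 9↦10, 10↦2]  zeros at y ∈ {2, 4}
  x = 1: [0↦3, 1↦3, 2↦2, 3↦6, 4↦10, 5↦9, 6↦9, 7↦5, 8↦3, 9↦9, 10↦7]  zeros at y ∈ ∅
  x = 2: [0↦4, 1↦10, 2↦6, 3↦9, 4↦3, 5↦5, 6↦10, 7↦2, 8↦9, 9↦4, 10↦4]  zeros at y ∈ ∅
  x = 3: [0↦5, 1↦2, 2↦2, 3↦0, 4↦2, 5↦3, 6↦9, 7↦4, 8↦5, 9↦7, 10↦5]  zeros at y ∈ {3}
  x = 4: [0↦7, 1↦2, 2↦2, 3↦2, 4↦8, 5↦4, 6↦7, 7↦1, 8↦3, 9↦8, 10↦0]  zeros at y ∈ {10}
  x = 5: [0↦0, 1↦0, 2↦7, 3↦5, 4↦0, 5↦9, 6↦5, 7↦5, 8↦4, 9↦8, 10↦1]  zeros at y ∈ {0, 1, 4}
  x = 6: [0↦7, 1↦8, 2↦7, 3↦10, 4↦1, 5↦8, 6↦4, 7↦6, 8↦9, 9↦8, 10↦9]  zeros at y ∈ ∅
  x = 7: [0↦7, 1↦5, 2↦3, 3↦7, 4↦1, 5↦2, 6↦5, 7↦5, 8↦8, 9↦9, 10↦3]  zeros at y ∈ ∅
  x = 8: [0↦1, 1↦3, 2↦7, 3↦8, 4↦1, 5↦3, 6↦9, 7↦3, 8↦2, 9↦1, 10↦6]  zeros at y ∈ ∅
  x = 9: [0↦1, 1↦3, 2↦9, 3↦3, 4↦2, 5↦1, 6↦6, 7↦1, 8↦3, 9↦7, 10↦8]  zeros at y ∈ ∅
  x = 10: [0↦8, 1↦6, 2↦10, 3↦4, 4↦5, 5↦8, 6↦8, 7↦0, 8↦1, 9↦6, 10↦10]  zeros at y ∈ {7}
Collecting zeros: affine points = {(0, 2), (0, 4), (3, 3), (4, 10), (5, 0), (5, 1), (5, 4), (10, 7)}.
Total count |C(F_11)_aff| = 8.


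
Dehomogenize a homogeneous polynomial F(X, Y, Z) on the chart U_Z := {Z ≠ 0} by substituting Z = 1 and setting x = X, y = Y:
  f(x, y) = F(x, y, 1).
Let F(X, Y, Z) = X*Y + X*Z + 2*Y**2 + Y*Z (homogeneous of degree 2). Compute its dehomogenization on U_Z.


f(x, y) = x*y + x + 2*y**2 + y

On U_Z we set Z = 1. Each monomial c·X^i·Y^j·Z^k in F becomes c·x^i·y^j·1^k = c·x^i·y^j.
Substituting Z = 1: F(X, Y, 1) = x*y + x + 2*y**2 + y.
Note: deg(f) ≤ deg(F) = 2; strict inequality happens when F is divisible by Z (lost terms).


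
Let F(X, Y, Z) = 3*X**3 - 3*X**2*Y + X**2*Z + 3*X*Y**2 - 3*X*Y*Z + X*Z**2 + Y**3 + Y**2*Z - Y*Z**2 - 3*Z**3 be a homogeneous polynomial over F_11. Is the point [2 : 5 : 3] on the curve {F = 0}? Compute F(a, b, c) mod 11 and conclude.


F(2,5,3) ≡ 7 (mod 11); P is NOT on the curve.

Evaluate F(2, 5, 3) term-by-term (mod 11).
  3*X**3 ↦ 3·8·1·1 = 24
  -3*X**2*Y ↦ -3·4·5·1 = -60
  X**2*Z ↦ 1·4·1·3 = 12
  3*X*Y**2 ↦ 3·2·25·1 = 150
  -3*X*Y*Z ↦ -3·2·5·3 = -90
  X*Z**2 ↦ 1·2·1·9 = 18
  Y**3 ↦ 1·1·125·1 = 125
  Y**2*Z ↦ 1·1·25·3 = 75
  -Y*Z**2 ↦ -1·1·5·9 = -45
  -3*Z**3 ↦ -3·1·1·27 = -81
Sum: F(2, 5, 3) = (24) + (-60) + (12) + (150) + (-90) + (18) + (125) + (75) + (-45) + (-81) = 128.
Reducing mod 11: 128 ≡ 7 (mod 11).
Since F(a, b, c) ≡ 7 ≠ 0 (mod 11), P does NOT lie on the curve.


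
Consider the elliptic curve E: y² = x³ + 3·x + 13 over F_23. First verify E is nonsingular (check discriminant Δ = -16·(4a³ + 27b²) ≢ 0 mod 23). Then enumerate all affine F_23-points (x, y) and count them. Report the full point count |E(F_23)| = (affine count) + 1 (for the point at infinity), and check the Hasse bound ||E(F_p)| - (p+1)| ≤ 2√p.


Affine points = {(0, 6), (0, 17), (2, 2), (2, 21), (3, 7), (3, 16), (7, 3), (7, 20), (10, 10), (10, 13), (12, 11), (12, 12), (13, 8), (13, 15), (14, 4), (14, 19), (15, 11), (15, 12), (17, 3), (17, 20), (19, 11), (19, 12), (20, 0), (22, 3), (22, 20)}; affine count = 25; |E(F_23)| = 26.

Discriminant check: Δ ∝ 4a³ + 27b² = 4·3³ + 27·13² = 4·27 + 27·169 ≡ 2 (mod 23). Nonzero ⇒ E is nonsingular.
For each x ∈ F_23, compute rhs = x³ + 3·x + 13 mod 23, then count y ∈ F_23 with y² ≡ rhs.
  x = 0: rhs = 13, matching y values: 6, 17 (2 points).
  x = 1: rhs = 17, matching y values: none (0 points).
  x = 2: rhs = 4, matching y values: 2, 21 (2 points).
  x = 3: rhs = 3, matching y values: 7, 16 (2 points).
  x = 4: rhs = 20, matching y values: none (0 points).
  x = 5: rhs = 15, matching y values: none (0 points).
  x = 6: rhs = 17, matching y values: none (0 points).
  x = 7: rhs = 9, matching y values: 3, 20 (2 points).
  x = 8: rhs = 20, matching y values: none (0 points).
  x = 9: rhs = 10, matching y values: none (0 points).
  x = 10: rhs = 8, matching y values: 10, 13 (2 points).
  x = 11: rhs = 20, matching y values: none (0 points).
  x = 12: rhs = 6, matching y values: 11, 12 (2 points).
  x = 13: rhs = 18, matching y values: 8, 15 (2 points).
  x = 14: rhs = 16, matching y values: 4, 19 (2 points).
  x = 15: rhs = 6, matching y values: 11, 12 (2 points).
  x = 16: rhs = 17, matching y values: none (0 points).
  x = 17: rhs = 9, matching y values: 3, 20 (2 points).
  x = 18: rhs = 11, matching y values: none (0 points).
  x = 19: rhs = 6, matching y values: 11, 12 (2 points).
  x = 20: rhs = 0, matching y values: 0 (1 points).
  x = 21: rhs = 22, matching y values: none (0 points).
  x = 22: rhs = 9, matching y values: 3, 20 (2 points).
Total affine count: 25.
Full point count |E(F_23)| = 25 + 1 = 26.
Hasse bound: |26 − (23+1)| = |2| = 2 ≤ 2√23 ≈ 9.5917 ✓.


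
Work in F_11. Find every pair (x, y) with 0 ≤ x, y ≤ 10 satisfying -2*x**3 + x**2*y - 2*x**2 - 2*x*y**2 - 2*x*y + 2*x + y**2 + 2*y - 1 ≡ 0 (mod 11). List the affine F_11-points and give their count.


Affine F_11-points: {(1, 6), (2, 1), (2, 7), (3, 2), (3, 10), (6, 5), (8, 3), (8, 4)}; count = 8.

For each of the 121 pairs (x, y) ∈ F_11², evaluate f(x, y) mod 11. Record the zeros.
  x = 0: [0↦10, 1↦2, 2↦7, 3↦3, 4↦1, 5↦1, 6↦3, 7↦7, 8↦2, 9↦10, 10↦9]  zeros at y ∈ ∅
  x = 1: [0↦8, 1↦8, 2↦6, 3↦2, 4↦7, 5↦10, 6↦0, 7↦10, 8↦7, 9↦2, 10↦6]  zeros at y ∈ {6}
  x = 2: [0↦1, 1↦0, 2↦4, 3↦2, 4↦5, 5↦2, 6↦4, 7↦0, 8↦1, 9↦7, 10↦7]  zeros at y ∈ {1, 7}
  x = 3: [0↦10, 1↦10, 2↦0, 3↦2, 4↦5, 5↦9, 6↦3, 7↦9, 8↦5, 9↦2, 10↦0]  zeros at y ∈ {2, 10}
  x = 4: [0↦1, 1↦4, 2↦4, 3↦1, 4↦6, 5↦8, 6↦7, 7↦3, 8↦7, 9↦8, 10↦6]  zeros at y ∈ ∅
  x = 5: [0↦6, 1↦3, 2↦4, 3↦9, 4↦7, 5↦9, 6↦4, 7↦3, 8↦6, 9↦2, 10↦2]  zeros at y ∈ ∅
  x = 6: [0↦2, 1↦6, 2↦10, 3↦3, 4↦7, 5↦0, 6↦4, 7↦8, 8↦1, 9↦5, 10↦9]  zeros at y ∈ {5}
  x = 7: [0↦10, 1↦1, 2↦10, 3↦4, 4↦5, 5↦2, 6↦6, 7↦6, 8↦2, 9↦5, 10↦4]  zeros at y ∈ ∅
  x = 8: [0↦7, 1↦9, 2↦3, 3↦0, 4↦0, 5↦3, 6↦9, 7↦7, 8↦8, 9↦1, 10↦8]  zeros at y ∈ {3, 4}
  x = 9: [0↦3, 1↦7, 2↦10, 3↦1, 4↦2, 5↦2, 6↦1, 7↦10, 8↦7, 9↦3, 10↦9]  zeros at y ∈ ∅
  x = 10: [0↦8, 1↦5, 2↦8, 3↦6, 4↦10, 5↦9, 6↦3, 7↦3, 8↦9, 9↦10, 10↦6]  zeros at y ∈ ∅
Collecting zeros: affine points = {(1, 6), (2, 1), (2, 7), (3, 2), (3, 10), (6, 5), (8, 3), (8, 4)}.
Total count |C(F_11)_aff| = 8.


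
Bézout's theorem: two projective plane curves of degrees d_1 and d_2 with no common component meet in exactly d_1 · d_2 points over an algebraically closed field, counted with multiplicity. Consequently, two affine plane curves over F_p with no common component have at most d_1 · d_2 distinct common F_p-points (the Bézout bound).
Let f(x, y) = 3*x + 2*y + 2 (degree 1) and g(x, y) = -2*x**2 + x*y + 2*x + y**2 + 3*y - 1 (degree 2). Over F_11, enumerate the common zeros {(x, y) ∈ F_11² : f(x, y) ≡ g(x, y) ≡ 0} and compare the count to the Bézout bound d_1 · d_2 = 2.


Common zeros: ∅; count = 0; Bézout bound = 2.

deg(f) = 1, deg(g) = 2, so Bézout bound = 2.
Scan x ∈ F_11. For each x, list the y ∈ F_11 with f(x, y) ≡ 0 and those with g(x, y) ≡ 0 (mod 11); the common zeros in that column are the intersection.
  x = 0: f ≡ 0 at y ∈ {10}; g ≡ 0 at y ∈ ∅; common: ∅.
  x = 1: f ≡ 0 at y ∈ {3}; g ≡ 0 at y ∈ {2, 5}; common: ∅.
  x = 2: f ≡ 0 at y ∈ {7}; g ≡ 0 at y ∈ {8, 9}; common: ∅.
  x = 3: f ≡ 0 at y ∈ {0}; g ≡ 0 at y ∈ {8}; common: ∅.
  x = 4: f ≡ 0 at y ∈ {4}; g ≡ 0 at y ∈ ∅; common: ∅.
  x = 5: f ≡ 0 at y ∈ {8}; g ≡ 0 at y ∈ ∅; common: ∅.
  x = 6: f ≡ 0 at y ∈ {1}; g ≡ 0 at y ∈ ∅; common: ∅.
  x = 7: f ≡ 0 at y ∈ {5}; g ≡ 0 at y ∈ {6}; common: ∅.
  x = 8: f ≡ 0 at y ∈ {9}; g ≡ 0 at y ∈ {5, 6}; common: ∅.
  x = 9: f ≡ 0 at y ∈ {2}; g ≡ 0 at y ∈ {1, 9}; common: ∅.
  x = 10: f ≡ 0 at y ∈ {6}; g ≡ 0 at y ∈ ∅; common: ∅.
Collecting: common zeros = ∅, so the count is 0.
Comparison with the Bézout bound: 0 ≤ 2 = deg(f)·deg(g), as expected for curves with no common component (the affine F_11-count falls short of the bound because intersections may lie at infinity, over extension fields, or carry multiplicity).


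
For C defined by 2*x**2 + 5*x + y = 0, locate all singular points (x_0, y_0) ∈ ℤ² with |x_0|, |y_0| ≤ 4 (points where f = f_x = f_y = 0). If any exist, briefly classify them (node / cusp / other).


No singular points in the scanned grid; C is smooth there.

Compute partial derivatives:
  f_x = 4*x + 5.
  f_y = 1.
f_y = 1 is a nonzero constant, so f_y never vanishes: no point (x, y) can satisfy f = f_x = f_y = 0. In particular no (x, y) ∈ {−4, ..., 4}² is singular; the curve is smooth.


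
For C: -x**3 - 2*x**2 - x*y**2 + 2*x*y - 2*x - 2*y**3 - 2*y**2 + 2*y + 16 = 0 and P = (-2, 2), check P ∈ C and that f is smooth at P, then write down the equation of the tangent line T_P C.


Tangent line at P: -6*x - 26*y + 40 = 0.

Step 1: f(-2, 2) = 0, so P lies on C.
Step 2: partial derivatives
  f_x(x, y) = -3*x**2 - 4*x - y**2 + 2*y - 2, f_y(x, y) = -2*x*y + 2*x - 6*y**2 - 4*y + 2.
  f_x(P) = -6, f_y(P) = -26 (gradient nonzero, so P is smooth).
Step 3: tangent line at P: -6·(x − -2) + -26·(y − 2) = 0.
Expanding: -6*x - 26*y + 40 = 0.


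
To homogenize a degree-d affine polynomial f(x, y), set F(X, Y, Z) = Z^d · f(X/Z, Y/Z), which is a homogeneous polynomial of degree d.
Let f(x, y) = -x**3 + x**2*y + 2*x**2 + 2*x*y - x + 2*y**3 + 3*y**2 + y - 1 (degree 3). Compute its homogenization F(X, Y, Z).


F(X, Y, Z) = -X**3 + X**2*Y + 2*X**2*Z + 2*X*Y*Z - X*Z**2 + 2*Y**3 + 3*Y**2*Z + Y*Z**2 - Z**3

deg(f) = 3.
Substitute x = X/Z, y = Y/Z into f, then multiply by Z^3.
  monomial -1·x^3·y^0 ↦ -1·X^3·Y^0·Z^0.
  monomial 1·x^2·y^1 ↦ 1·X^2·Y^1·Z^0.
  monomial 2·x^2·y^0 ↦ 2·X^2·Y^0·Z^1.
  monomial 2·x^1·y^1 ↦ 2·X^1·Y^1·Z^1.
  monomial -1·x^1·y^0 ↦ -1·X^1·Y^0·Z^2.
  monomial 2·x^0·y^3 ↦ 2·X^0·Y^3·Z^0.
  monomial 3·x^0·y^2 ↦ 3·X^0·Y^2·Z^1.
  monomial 1·x^0·y^1 ↦ 1·X^0·Y^1·Z^2.
  monomial -1·x^0·y^0 ↦ -1·X^0·Y^0·Z^3.
Collecting: F(X, Y, Z) = -X**3 + X**2*Y + 2*X**2*Z + 2*X*Y*Z - X*Z**2 + 2*Y**3 + 3*Y**2*Z + Y*Z**2 - Z**3.


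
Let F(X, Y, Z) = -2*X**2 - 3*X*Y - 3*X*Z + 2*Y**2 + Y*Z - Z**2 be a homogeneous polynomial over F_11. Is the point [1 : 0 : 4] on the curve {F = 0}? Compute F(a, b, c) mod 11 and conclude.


F(1,0,4) ≡ 3 (mod 11); P is NOT on the curve.

Evaluate F(1, 0, 4) term-by-term (mod 11).
  -2*X**2 ↦ -2·1·1·1 = -2
  -3*X*Y ↦ -3·1·0·1 = 0
  -3*X*Z ↦ -3·1·1·4 = -12
  2*Y**2 ↦ 2·1·0·1 = 0
  Y*Z ↦ 1·1·0·4 = 0
  -Z**2 ↦ -1·1·1·16 = -16
Sum: F(1, 0, 4) = (-2) + (0) + (-12) + (0) + (0) + (-16) = -30.
Reducing mod 11: -30 ≡ 3 (mod 11).
Since F(a, b, c) ≡ 3 ≠ 0 (mod 11), P does NOT lie on the curve.


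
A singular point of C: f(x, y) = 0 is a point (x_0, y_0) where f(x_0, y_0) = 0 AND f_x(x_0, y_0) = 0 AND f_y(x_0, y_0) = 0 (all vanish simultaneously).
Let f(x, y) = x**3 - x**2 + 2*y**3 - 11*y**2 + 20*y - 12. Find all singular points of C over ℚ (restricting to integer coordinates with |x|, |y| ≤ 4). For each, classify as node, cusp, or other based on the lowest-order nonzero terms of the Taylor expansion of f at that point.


Singular points: {(0, 2)}; classification: node.

Compute partial derivatives:
  f_x = 3*x**2 - 2*x.
  f_y = 6*y**2 - 22*y + 20.
Scan x_0 ∈ {−4, ..., 4}. For each x_0, f_y(x_0, y) is a polynomial in y; find its integer roots y ∈ {−4, ..., 4}, then test f_x and f at those candidates.
  x = -4: f_y(-4, y) = 6*y**2 - 22*y + 20; vanishes at y ∈ {2}. (-4, 2): f_x = 56 ≠ 0.
  x = -3: f_y(-3, y) = 6*y**2 - 22*y + 20; vanishes at y ∈ {2}. (-3, 2): f_x = 33 ≠ 0.
  x = -2: f_y(-2, y) = 6*y**2 - 22*y + 20; vanishes at y ∈ {2}. (-2, 2): f_x = 16 ≠ 0.
  x = -1: f_y(-1, y) = 6*y**2 - 22*y + 20; vanishes at y ∈ {2}. (-1, 2): f_x = 5 ≠ 0.
  x = 0: f_y(0, y) = 6*y**2 - 22*y + 20; vanishes at y ∈ {2}. (0, 2): f_x = 0, f = 0 — SINGULAR.
  x = 1: f_y(1, y) = 6*y**2 - 22*y + 20; vanishes at y ∈ {2}. (1, 2): f_x = 1 ≠ 0.
  x = 2: f_y(2, y) = 6*y**2 - 22*y + 20; vanishes at y ∈ {2}. (2, 2): f_x = 8 ≠ 0.
  x = 3: f_y(3, y) = 6*y**2 - 22*y + 20; vanishes at y ∈ {2}. (3, 2): f_x = 21 ≠ 0.
  x = 4: f_y(4, y) = 6*y**2 - 22*y + 20; vanishes at y ∈ {2}. (4, 2): f_x = 40 ≠ 0.
Only singular point on the grid: (0, 2).
Classify: substitute x = 0 + u, y = 2 + v and expand: f = u**3 - u**2 + 2*v**3 + v**2.
No constant or linear terms (consistent with a singular point). Quadratic part: -u**2 + v**2. Cubic part: u**3 + 2*v**3.
The quadratic part v**2 - u**2 = (v − u)(v + u) splits into two distinct linear factors, so there are two distinct tangent lines y − 2 = ±(x − 0) — this is a node (ordinary double point).
Classification: node.


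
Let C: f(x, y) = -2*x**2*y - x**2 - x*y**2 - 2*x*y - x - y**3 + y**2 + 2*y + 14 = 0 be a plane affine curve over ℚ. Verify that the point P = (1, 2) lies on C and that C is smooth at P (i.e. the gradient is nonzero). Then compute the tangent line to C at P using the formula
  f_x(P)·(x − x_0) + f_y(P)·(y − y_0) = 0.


Tangent line at P: -19*x - 14*y + 47 = 0.

Step 1: f(1, 2) = 0, so P lies on C.
Step 2: partial derivatives
  f_x(x, y) = -4*x*y - 2*x - y**2 - 2*y - 1, f_y(x, y) = -2*x**2 - 2*x*y - 2*x - 3*y**2 + 2*y + 2.
  f_x(P) = -19, f_y(P) = -14 (gradient nonzero, so P is smooth).
Step 3: tangent line at P: -19·(x − 1) + -14·(y − 2) = 0.
Expanding: -19*x - 14*y + 47 = 0.


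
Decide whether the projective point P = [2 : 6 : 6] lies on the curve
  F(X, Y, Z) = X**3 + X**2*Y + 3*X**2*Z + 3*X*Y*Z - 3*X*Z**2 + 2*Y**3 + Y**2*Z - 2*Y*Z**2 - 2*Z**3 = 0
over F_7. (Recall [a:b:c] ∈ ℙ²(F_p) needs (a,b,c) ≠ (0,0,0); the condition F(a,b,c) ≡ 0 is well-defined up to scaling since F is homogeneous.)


F(2,6,6) ≡ 0 (mod 7); P is on the curve.

Evaluate F(2, 6, 6) term-by-term (mod 7).
  X**3 ↦ 1·8·1·1 = 8
  X**2*Y ↦ 1·4·6·1 = 24
  3*X**2*Z ↦ 3·4·1·6 = 72
  3*X*Y*Z ↦ 3·2·6·6 = 216
  -3*X*Z**2 ↦ -3·2·1·36 = -216
  2*Y**3 ↦ 2·1·216·1 = 432
  Y**2*Z ↦ 1·1·36·6 = 216
  -2*Y*Z**2 ↦ -2·1·6·36 = -432
  -2*Z**3 ↦ -2·1·1·216 = -432
Sum: F(2, 6, 6) = (8) + (24) + (72) + (216) + (-216) + (432) + (216) + (-432) + (-432) = -112.
Reducing mod 7: -112 ≡ 0 (mod 7).
Since F(a, b, c) ≡ 0 (mod 7), P lies on the curve.
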